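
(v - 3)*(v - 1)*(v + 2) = v^3 - 2*v^2 - 5*v + 6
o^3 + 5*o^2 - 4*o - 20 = (o - 2)*(o + 2)*(o + 5)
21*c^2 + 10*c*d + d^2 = (3*c + d)*(7*c + d)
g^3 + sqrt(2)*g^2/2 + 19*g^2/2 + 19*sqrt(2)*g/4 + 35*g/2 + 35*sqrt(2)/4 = (g + 5/2)*(g + 7)*(g + sqrt(2)/2)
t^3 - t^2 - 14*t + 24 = (t - 3)*(t - 2)*(t + 4)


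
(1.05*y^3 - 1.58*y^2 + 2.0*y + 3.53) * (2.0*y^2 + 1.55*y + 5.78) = 2.1*y^5 - 1.5325*y^4 + 7.62*y^3 + 1.0276*y^2 + 17.0315*y + 20.4034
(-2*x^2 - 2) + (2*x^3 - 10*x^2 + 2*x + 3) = 2*x^3 - 12*x^2 + 2*x + 1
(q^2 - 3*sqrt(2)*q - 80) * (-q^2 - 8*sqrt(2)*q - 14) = -q^4 - 5*sqrt(2)*q^3 + 114*q^2 + 682*sqrt(2)*q + 1120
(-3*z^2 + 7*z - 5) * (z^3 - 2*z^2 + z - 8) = -3*z^5 + 13*z^4 - 22*z^3 + 41*z^2 - 61*z + 40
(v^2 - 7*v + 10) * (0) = 0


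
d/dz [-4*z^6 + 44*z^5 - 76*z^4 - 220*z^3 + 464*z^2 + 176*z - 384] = -24*z^5 + 220*z^4 - 304*z^3 - 660*z^2 + 928*z + 176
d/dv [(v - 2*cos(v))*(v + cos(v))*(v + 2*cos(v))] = -v^2*sin(v) + 3*v^2 + 4*v*sin(2*v) + 2*v*cos(v) + 12*sin(v)*cos(v)^2 - 4*cos(v)^2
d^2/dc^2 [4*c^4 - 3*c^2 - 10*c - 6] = 48*c^2 - 6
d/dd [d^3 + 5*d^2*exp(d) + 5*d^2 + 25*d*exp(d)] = 5*d^2*exp(d) + 3*d^2 + 35*d*exp(d) + 10*d + 25*exp(d)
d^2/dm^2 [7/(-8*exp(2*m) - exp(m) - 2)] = 7*(-2*(16*exp(m) + 1)^2*exp(m) + (32*exp(m) + 1)*(8*exp(2*m) + exp(m) + 2))*exp(m)/(8*exp(2*m) + exp(m) + 2)^3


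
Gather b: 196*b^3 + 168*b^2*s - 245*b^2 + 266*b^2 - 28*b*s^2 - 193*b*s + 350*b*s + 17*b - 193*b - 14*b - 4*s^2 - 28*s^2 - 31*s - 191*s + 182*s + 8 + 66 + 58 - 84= 196*b^3 + b^2*(168*s + 21) + b*(-28*s^2 + 157*s - 190) - 32*s^2 - 40*s + 48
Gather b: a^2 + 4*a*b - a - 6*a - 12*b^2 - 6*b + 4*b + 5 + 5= a^2 - 7*a - 12*b^2 + b*(4*a - 2) + 10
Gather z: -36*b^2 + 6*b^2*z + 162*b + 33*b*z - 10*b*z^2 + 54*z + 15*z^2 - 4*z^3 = -36*b^2 + 162*b - 4*z^3 + z^2*(15 - 10*b) + z*(6*b^2 + 33*b + 54)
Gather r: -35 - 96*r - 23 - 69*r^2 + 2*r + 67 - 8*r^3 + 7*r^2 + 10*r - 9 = -8*r^3 - 62*r^2 - 84*r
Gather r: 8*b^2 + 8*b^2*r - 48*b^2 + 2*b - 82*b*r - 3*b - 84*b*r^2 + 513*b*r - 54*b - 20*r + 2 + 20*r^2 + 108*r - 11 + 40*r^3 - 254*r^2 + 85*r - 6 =-40*b^2 - 55*b + 40*r^3 + r^2*(-84*b - 234) + r*(8*b^2 + 431*b + 173) - 15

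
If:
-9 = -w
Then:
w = 9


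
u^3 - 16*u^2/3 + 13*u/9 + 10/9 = (u - 5)*(u - 2/3)*(u + 1/3)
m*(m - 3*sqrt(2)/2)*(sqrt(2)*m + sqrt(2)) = sqrt(2)*m^3 - 3*m^2 + sqrt(2)*m^2 - 3*m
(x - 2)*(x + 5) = x^2 + 3*x - 10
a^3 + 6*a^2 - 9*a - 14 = (a - 2)*(a + 1)*(a + 7)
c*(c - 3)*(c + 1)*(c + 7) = c^4 + 5*c^3 - 17*c^2 - 21*c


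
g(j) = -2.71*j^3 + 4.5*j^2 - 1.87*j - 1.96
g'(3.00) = -48.04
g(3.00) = -40.24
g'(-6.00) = -348.55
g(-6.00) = 756.62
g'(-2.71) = -85.97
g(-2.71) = 90.09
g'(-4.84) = -235.88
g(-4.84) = 419.77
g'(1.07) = -1.55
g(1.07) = -2.13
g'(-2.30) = -65.58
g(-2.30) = 59.12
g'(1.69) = -9.88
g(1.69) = -5.35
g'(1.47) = -6.21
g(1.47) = -3.59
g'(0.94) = -0.59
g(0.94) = -1.99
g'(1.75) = -11.02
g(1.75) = -5.98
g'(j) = -8.13*j^2 + 9.0*j - 1.87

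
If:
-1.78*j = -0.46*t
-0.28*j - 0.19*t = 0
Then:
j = 0.00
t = 0.00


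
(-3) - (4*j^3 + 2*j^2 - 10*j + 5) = -4*j^3 - 2*j^2 + 10*j - 8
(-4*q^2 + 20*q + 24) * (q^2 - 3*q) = -4*q^4 + 32*q^3 - 36*q^2 - 72*q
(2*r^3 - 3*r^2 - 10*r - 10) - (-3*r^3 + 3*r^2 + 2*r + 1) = 5*r^3 - 6*r^2 - 12*r - 11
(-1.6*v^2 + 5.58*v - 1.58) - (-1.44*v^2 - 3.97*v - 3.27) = -0.16*v^2 + 9.55*v + 1.69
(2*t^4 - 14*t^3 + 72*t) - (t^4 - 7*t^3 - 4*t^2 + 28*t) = t^4 - 7*t^3 + 4*t^2 + 44*t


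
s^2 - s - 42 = (s - 7)*(s + 6)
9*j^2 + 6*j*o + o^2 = (3*j + o)^2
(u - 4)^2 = u^2 - 8*u + 16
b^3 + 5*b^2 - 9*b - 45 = (b - 3)*(b + 3)*(b + 5)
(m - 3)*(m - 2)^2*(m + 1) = m^4 - 6*m^3 + 9*m^2 + 4*m - 12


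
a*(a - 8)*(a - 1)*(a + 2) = a^4 - 7*a^3 - 10*a^2 + 16*a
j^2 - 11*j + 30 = (j - 6)*(j - 5)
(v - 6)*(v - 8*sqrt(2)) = v^2 - 8*sqrt(2)*v - 6*v + 48*sqrt(2)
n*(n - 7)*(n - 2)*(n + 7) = n^4 - 2*n^3 - 49*n^2 + 98*n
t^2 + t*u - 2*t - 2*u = (t - 2)*(t + u)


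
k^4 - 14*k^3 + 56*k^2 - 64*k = k*(k - 8)*(k - 4)*(k - 2)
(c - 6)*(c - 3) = c^2 - 9*c + 18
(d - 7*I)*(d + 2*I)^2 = d^3 - 3*I*d^2 + 24*d + 28*I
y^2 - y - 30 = (y - 6)*(y + 5)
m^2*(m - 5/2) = m^3 - 5*m^2/2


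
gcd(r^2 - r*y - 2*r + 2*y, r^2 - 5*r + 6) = r - 2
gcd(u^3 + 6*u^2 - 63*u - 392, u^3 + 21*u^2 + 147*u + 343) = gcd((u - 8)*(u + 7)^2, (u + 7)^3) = u^2 + 14*u + 49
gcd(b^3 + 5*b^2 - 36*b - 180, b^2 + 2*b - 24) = b + 6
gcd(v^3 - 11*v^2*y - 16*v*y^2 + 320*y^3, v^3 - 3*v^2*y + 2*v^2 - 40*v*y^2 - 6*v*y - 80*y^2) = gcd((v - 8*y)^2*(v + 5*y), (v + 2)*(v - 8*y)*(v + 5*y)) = -v^2 + 3*v*y + 40*y^2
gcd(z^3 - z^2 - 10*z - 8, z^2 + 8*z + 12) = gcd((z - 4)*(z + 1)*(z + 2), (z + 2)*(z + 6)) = z + 2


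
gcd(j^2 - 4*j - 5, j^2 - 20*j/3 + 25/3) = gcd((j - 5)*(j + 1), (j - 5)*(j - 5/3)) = j - 5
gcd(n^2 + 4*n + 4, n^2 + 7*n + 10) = n + 2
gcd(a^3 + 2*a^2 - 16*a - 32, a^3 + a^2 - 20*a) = a - 4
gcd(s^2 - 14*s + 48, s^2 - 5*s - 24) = s - 8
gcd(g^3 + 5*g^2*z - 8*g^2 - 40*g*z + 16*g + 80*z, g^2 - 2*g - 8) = g - 4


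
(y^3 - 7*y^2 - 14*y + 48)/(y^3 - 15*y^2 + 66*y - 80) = (y + 3)/(y - 5)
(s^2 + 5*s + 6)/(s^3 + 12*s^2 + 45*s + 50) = (s + 3)/(s^2 + 10*s + 25)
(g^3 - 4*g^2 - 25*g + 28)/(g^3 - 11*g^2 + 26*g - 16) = (g^2 - 3*g - 28)/(g^2 - 10*g + 16)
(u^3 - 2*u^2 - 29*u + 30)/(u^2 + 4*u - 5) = u - 6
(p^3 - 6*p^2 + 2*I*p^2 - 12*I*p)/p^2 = p - 6 + 2*I - 12*I/p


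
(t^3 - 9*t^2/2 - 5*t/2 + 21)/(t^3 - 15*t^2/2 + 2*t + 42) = (t - 3)/(t - 6)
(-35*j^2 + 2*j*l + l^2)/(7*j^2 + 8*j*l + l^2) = (-5*j + l)/(j + l)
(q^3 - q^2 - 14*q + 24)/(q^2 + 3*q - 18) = (q^2 + 2*q - 8)/(q + 6)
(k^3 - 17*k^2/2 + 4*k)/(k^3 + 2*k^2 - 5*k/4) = 2*(k - 8)/(2*k + 5)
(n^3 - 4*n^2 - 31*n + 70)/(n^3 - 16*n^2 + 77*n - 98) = (n + 5)/(n - 7)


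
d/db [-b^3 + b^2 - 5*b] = -3*b^2 + 2*b - 5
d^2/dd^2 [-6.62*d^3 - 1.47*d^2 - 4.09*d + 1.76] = -39.72*d - 2.94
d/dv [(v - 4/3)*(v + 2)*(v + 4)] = v*(9*v + 28)/3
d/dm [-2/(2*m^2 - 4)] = 2*m/(m^2 - 2)^2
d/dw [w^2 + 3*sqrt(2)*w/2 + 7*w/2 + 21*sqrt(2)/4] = 2*w + 3*sqrt(2)/2 + 7/2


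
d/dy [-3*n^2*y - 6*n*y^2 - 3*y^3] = -3*n^2 - 12*n*y - 9*y^2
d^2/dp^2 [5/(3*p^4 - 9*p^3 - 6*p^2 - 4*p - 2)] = 10*(3*(-6*p^2 + 9*p + 2)*(-3*p^4 + 9*p^3 + 6*p^2 + 4*p + 2) - (-12*p^3 + 27*p^2 + 12*p + 4)^2)/(-3*p^4 + 9*p^3 + 6*p^2 + 4*p + 2)^3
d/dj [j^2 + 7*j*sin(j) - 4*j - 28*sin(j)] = 7*j*cos(j) + 2*j + 7*sin(j) - 28*cos(j) - 4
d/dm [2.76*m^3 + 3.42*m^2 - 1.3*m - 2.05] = 8.28*m^2 + 6.84*m - 1.3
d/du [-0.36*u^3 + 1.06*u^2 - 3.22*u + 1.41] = -1.08*u^2 + 2.12*u - 3.22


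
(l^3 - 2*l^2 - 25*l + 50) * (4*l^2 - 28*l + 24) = 4*l^5 - 36*l^4 - 20*l^3 + 852*l^2 - 2000*l + 1200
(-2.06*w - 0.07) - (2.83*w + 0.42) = -4.89*w - 0.49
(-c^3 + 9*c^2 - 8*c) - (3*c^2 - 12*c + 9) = -c^3 + 6*c^2 + 4*c - 9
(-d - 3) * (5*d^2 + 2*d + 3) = -5*d^3 - 17*d^2 - 9*d - 9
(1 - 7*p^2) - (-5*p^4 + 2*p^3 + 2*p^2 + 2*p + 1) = 5*p^4 - 2*p^3 - 9*p^2 - 2*p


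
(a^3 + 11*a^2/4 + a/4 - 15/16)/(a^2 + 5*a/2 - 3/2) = (8*a^2 + 26*a + 15)/(8*(a + 3))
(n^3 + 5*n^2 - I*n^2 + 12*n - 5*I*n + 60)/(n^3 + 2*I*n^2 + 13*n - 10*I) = (n^3 + n^2*(5 - I) + n*(12 - 5*I) + 60)/(n^3 + 2*I*n^2 + 13*n - 10*I)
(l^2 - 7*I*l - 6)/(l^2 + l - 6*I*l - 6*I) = (l - I)/(l + 1)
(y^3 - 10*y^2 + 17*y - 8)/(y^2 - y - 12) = (-y^3 + 10*y^2 - 17*y + 8)/(-y^2 + y + 12)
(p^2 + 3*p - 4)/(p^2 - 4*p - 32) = (p - 1)/(p - 8)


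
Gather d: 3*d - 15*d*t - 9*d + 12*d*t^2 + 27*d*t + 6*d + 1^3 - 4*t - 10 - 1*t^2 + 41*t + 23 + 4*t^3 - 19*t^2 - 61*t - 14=d*(12*t^2 + 12*t) + 4*t^3 - 20*t^2 - 24*t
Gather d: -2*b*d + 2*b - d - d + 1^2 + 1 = 2*b + d*(-2*b - 2) + 2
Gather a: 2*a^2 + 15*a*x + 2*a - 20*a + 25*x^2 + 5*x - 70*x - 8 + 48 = 2*a^2 + a*(15*x - 18) + 25*x^2 - 65*x + 40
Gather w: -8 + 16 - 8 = 0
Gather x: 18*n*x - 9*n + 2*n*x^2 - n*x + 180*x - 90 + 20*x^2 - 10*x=-9*n + x^2*(2*n + 20) + x*(17*n + 170) - 90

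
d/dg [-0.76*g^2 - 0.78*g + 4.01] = -1.52*g - 0.78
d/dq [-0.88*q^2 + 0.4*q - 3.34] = 0.4 - 1.76*q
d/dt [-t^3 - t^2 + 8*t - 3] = -3*t^2 - 2*t + 8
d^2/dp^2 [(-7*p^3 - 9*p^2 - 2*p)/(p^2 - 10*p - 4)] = 8*(-205*p^3 - 237*p^2 - 90*p - 16)/(p^6 - 30*p^5 + 288*p^4 - 760*p^3 - 1152*p^2 - 480*p - 64)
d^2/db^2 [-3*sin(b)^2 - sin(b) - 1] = sin(b) - 6*cos(2*b)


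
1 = 1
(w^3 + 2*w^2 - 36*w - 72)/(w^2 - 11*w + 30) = (w^2 + 8*w + 12)/(w - 5)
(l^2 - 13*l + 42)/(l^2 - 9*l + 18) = (l - 7)/(l - 3)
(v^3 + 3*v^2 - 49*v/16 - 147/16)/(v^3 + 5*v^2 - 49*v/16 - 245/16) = (v + 3)/(v + 5)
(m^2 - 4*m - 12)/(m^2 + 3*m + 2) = (m - 6)/(m + 1)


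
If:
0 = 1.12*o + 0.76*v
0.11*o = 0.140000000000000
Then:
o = 1.27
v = -1.88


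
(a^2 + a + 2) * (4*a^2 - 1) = 4*a^4 + 4*a^3 + 7*a^2 - a - 2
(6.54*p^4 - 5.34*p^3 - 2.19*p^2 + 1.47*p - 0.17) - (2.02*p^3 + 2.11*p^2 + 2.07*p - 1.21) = 6.54*p^4 - 7.36*p^3 - 4.3*p^2 - 0.6*p + 1.04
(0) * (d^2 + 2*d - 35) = 0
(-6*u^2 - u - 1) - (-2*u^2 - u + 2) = -4*u^2 - 3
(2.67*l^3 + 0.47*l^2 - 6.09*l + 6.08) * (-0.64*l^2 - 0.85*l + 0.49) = -1.7088*l^5 - 2.5703*l^4 + 4.8064*l^3 + 1.5156*l^2 - 8.1521*l + 2.9792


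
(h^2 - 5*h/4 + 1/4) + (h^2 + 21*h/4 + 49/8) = 2*h^2 + 4*h + 51/8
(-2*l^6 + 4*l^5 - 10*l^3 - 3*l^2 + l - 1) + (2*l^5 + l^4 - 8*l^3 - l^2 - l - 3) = -2*l^6 + 6*l^5 + l^4 - 18*l^3 - 4*l^2 - 4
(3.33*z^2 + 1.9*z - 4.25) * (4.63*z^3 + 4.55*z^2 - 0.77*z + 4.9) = 15.4179*z^5 + 23.9485*z^4 - 13.5966*z^3 - 4.4835*z^2 + 12.5825*z - 20.825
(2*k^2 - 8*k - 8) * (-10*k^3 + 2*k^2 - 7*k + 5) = -20*k^5 + 84*k^4 + 50*k^3 + 50*k^2 + 16*k - 40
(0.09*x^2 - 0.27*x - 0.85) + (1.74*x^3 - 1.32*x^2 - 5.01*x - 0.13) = 1.74*x^3 - 1.23*x^2 - 5.28*x - 0.98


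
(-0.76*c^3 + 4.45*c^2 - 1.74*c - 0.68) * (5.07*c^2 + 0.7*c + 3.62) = -3.8532*c^5 + 22.0295*c^4 - 8.458*c^3 + 11.4434*c^2 - 6.7748*c - 2.4616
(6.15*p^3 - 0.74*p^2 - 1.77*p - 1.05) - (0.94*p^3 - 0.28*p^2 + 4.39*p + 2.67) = 5.21*p^3 - 0.46*p^2 - 6.16*p - 3.72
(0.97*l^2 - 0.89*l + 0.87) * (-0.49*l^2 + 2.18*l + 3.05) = -0.4753*l^4 + 2.5507*l^3 + 0.592*l^2 - 0.8179*l + 2.6535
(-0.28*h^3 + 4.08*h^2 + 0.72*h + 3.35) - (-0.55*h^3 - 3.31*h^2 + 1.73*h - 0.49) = 0.27*h^3 + 7.39*h^2 - 1.01*h + 3.84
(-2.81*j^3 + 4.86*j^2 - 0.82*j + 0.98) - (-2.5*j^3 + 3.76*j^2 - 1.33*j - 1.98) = -0.31*j^3 + 1.1*j^2 + 0.51*j + 2.96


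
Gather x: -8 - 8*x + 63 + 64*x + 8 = 56*x + 63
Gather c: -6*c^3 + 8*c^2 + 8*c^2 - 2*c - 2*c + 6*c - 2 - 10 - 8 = -6*c^3 + 16*c^2 + 2*c - 20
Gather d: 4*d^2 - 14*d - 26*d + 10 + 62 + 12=4*d^2 - 40*d + 84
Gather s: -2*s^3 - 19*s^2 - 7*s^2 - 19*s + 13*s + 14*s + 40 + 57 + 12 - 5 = -2*s^3 - 26*s^2 + 8*s + 104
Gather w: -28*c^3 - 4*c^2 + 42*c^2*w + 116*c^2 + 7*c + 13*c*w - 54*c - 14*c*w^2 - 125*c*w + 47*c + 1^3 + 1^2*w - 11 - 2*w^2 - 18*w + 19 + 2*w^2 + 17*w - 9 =-28*c^3 + 112*c^2 - 14*c*w^2 + w*(42*c^2 - 112*c)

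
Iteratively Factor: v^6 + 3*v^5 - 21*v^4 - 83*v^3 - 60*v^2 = (v + 1)*(v^5 + 2*v^4 - 23*v^3 - 60*v^2) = (v + 1)*(v + 3)*(v^4 - v^3 - 20*v^2) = (v + 1)*(v + 3)*(v + 4)*(v^3 - 5*v^2) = v*(v + 1)*(v + 3)*(v + 4)*(v^2 - 5*v) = v^2*(v + 1)*(v + 3)*(v + 4)*(v - 5)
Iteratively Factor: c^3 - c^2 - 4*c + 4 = (c - 2)*(c^2 + c - 2) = (c - 2)*(c - 1)*(c + 2)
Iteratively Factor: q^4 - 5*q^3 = (q)*(q^3 - 5*q^2) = q*(q - 5)*(q^2) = q^2*(q - 5)*(q)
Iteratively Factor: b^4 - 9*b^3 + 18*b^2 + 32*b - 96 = (b - 4)*(b^3 - 5*b^2 - 2*b + 24) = (b - 4)^2*(b^2 - b - 6) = (b - 4)^2*(b - 3)*(b + 2)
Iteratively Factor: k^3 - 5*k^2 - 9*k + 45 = (k - 3)*(k^2 - 2*k - 15) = (k - 5)*(k - 3)*(k + 3)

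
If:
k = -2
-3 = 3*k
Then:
No Solution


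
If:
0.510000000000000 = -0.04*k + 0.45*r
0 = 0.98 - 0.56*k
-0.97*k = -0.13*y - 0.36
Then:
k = 1.75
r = 1.29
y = 10.29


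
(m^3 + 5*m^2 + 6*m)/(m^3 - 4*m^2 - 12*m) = (m + 3)/(m - 6)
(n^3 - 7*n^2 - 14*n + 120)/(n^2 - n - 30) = (n^2 - n - 20)/(n + 5)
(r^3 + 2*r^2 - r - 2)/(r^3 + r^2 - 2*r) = (r + 1)/r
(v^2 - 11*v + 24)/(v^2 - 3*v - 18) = (-v^2 + 11*v - 24)/(-v^2 + 3*v + 18)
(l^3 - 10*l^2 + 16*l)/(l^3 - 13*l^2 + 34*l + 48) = l*(l - 2)/(l^2 - 5*l - 6)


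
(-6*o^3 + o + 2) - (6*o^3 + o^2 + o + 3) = -12*o^3 - o^2 - 1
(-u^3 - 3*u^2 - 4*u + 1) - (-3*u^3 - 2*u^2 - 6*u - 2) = 2*u^3 - u^2 + 2*u + 3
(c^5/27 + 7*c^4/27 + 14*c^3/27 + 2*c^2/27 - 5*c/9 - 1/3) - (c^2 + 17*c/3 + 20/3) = c^5/27 + 7*c^4/27 + 14*c^3/27 - 25*c^2/27 - 56*c/9 - 7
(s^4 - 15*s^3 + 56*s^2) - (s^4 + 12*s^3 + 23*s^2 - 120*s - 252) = -27*s^3 + 33*s^2 + 120*s + 252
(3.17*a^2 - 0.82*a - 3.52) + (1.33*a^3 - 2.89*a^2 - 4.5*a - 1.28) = 1.33*a^3 + 0.28*a^2 - 5.32*a - 4.8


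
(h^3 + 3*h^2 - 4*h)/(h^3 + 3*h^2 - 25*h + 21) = h*(h + 4)/(h^2 + 4*h - 21)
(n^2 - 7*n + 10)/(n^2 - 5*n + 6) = (n - 5)/(n - 3)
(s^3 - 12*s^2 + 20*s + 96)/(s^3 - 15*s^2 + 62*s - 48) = (s + 2)/(s - 1)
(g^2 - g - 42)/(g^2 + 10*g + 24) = (g - 7)/(g + 4)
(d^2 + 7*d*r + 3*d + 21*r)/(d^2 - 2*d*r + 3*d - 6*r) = (-d - 7*r)/(-d + 2*r)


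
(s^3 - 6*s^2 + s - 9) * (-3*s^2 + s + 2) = -3*s^5 + 19*s^4 - 7*s^3 + 16*s^2 - 7*s - 18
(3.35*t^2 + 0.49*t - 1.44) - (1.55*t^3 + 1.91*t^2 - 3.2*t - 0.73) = -1.55*t^3 + 1.44*t^2 + 3.69*t - 0.71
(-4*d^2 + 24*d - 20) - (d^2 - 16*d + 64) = -5*d^2 + 40*d - 84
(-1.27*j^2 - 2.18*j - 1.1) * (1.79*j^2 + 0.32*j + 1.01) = -2.2733*j^4 - 4.3086*j^3 - 3.9493*j^2 - 2.5538*j - 1.111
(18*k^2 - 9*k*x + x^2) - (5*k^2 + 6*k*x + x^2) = 13*k^2 - 15*k*x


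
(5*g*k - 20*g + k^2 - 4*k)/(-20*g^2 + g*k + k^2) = (4 - k)/(4*g - k)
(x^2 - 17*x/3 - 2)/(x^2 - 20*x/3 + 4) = (3*x + 1)/(3*x - 2)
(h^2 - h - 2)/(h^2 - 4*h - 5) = (h - 2)/(h - 5)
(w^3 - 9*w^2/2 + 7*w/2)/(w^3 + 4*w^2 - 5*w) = (w - 7/2)/(w + 5)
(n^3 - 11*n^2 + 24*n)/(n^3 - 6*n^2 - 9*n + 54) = n*(n - 8)/(n^2 - 3*n - 18)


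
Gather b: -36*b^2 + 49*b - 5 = -36*b^2 + 49*b - 5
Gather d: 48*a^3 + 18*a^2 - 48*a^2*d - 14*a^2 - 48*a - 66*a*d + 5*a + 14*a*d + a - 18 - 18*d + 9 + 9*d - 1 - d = 48*a^3 + 4*a^2 - 42*a + d*(-48*a^2 - 52*a - 10) - 10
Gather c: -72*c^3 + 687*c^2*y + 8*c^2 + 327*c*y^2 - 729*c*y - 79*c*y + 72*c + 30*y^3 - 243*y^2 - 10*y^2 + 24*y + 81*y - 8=-72*c^3 + c^2*(687*y + 8) + c*(327*y^2 - 808*y + 72) + 30*y^3 - 253*y^2 + 105*y - 8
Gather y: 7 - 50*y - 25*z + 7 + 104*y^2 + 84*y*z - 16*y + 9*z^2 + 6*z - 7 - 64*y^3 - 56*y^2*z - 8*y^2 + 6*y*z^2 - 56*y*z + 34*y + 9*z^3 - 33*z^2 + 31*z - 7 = -64*y^3 + y^2*(96 - 56*z) + y*(6*z^2 + 28*z - 32) + 9*z^3 - 24*z^2 + 12*z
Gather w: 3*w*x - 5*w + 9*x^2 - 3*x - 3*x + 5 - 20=w*(3*x - 5) + 9*x^2 - 6*x - 15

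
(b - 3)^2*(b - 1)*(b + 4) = b^4 - 3*b^3 - 13*b^2 + 51*b - 36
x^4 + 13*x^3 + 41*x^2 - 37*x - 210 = (x - 2)*(x + 3)*(x + 5)*(x + 7)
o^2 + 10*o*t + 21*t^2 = (o + 3*t)*(o + 7*t)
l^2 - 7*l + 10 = (l - 5)*(l - 2)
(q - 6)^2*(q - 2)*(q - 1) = q^4 - 15*q^3 + 74*q^2 - 132*q + 72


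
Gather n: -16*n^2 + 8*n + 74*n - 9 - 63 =-16*n^2 + 82*n - 72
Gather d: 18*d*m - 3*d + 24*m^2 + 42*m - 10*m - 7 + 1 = d*(18*m - 3) + 24*m^2 + 32*m - 6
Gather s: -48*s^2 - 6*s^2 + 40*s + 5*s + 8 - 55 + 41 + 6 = -54*s^2 + 45*s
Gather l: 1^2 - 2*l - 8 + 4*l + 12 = 2*l + 5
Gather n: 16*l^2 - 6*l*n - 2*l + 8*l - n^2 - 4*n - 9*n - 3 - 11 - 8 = 16*l^2 + 6*l - n^2 + n*(-6*l - 13) - 22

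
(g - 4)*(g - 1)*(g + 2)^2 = g^4 - g^3 - 12*g^2 - 4*g + 16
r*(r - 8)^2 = r^3 - 16*r^2 + 64*r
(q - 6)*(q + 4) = q^2 - 2*q - 24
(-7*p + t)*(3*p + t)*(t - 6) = -21*p^2*t + 126*p^2 - 4*p*t^2 + 24*p*t + t^3 - 6*t^2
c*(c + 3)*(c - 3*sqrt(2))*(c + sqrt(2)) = c^4 - 2*sqrt(2)*c^3 + 3*c^3 - 6*sqrt(2)*c^2 - 6*c^2 - 18*c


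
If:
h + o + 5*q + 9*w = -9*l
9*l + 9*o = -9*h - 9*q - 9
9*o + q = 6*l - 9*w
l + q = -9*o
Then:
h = 22*w/7 - 11/9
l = 9*w/7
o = 11*w/28 - 1/36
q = 1/4 - 135*w/28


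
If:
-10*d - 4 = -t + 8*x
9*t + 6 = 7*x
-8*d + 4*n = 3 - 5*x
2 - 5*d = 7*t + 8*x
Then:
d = -998/885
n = -9379/3540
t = 8/177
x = 54/59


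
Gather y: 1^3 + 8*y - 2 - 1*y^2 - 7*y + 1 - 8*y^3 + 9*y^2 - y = -8*y^3 + 8*y^2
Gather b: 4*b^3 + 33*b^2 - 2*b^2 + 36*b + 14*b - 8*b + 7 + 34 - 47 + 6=4*b^3 + 31*b^2 + 42*b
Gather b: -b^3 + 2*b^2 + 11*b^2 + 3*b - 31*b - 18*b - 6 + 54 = -b^3 + 13*b^2 - 46*b + 48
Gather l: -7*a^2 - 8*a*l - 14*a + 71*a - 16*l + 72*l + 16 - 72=-7*a^2 + 57*a + l*(56 - 8*a) - 56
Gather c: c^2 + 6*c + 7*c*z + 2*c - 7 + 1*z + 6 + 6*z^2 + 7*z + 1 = c^2 + c*(7*z + 8) + 6*z^2 + 8*z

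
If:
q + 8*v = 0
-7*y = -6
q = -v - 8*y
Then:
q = -384/49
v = 48/49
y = 6/7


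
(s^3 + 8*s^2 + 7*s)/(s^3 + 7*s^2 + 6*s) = (s + 7)/(s + 6)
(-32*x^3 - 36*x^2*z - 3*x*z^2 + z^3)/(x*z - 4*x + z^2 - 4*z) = (-32*x^2 - 4*x*z + z^2)/(z - 4)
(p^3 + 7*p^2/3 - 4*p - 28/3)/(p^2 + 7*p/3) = p - 4/p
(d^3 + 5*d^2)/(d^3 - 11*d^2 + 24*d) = d*(d + 5)/(d^2 - 11*d + 24)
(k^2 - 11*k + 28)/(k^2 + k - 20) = (k - 7)/(k + 5)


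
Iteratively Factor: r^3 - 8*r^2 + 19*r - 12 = (r - 3)*(r^2 - 5*r + 4) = (r - 4)*(r - 3)*(r - 1)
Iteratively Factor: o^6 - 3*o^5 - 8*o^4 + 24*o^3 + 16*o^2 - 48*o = (o + 2)*(o^5 - 5*o^4 + 2*o^3 + 20*o^2 - 24*o) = (o - 3)*(o + 2)*(o^4 - 2*o^3 - 4*o^2 + 8*o) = (o - 3)*(o + 2)^2*(o^3 - 4*o^2 + 4*o) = o*(o - 3)*(o + 2)^2*(o^2 - 4*o + 4) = o*(o - 3)*(o - 2)*(o + 2)^2*(o - 2)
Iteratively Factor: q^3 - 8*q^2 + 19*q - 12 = (q - 1)*(q^2 - 7*q + 12) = (q - 4)*(q - 1)*(q - 3)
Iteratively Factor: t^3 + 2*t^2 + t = (t + 1)*(t^2 + t) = t*(t + 1)*(t + 1)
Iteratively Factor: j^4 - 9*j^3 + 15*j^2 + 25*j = (j - 5)*(j^3 - 4*j^2 - 5*j) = j*(j - 5)*(j^2 - 4*j - 5) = j*(j - 5)^2*(j + 1)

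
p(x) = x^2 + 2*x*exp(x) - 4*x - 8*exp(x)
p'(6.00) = 2428.57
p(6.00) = 1625.72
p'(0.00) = -10.00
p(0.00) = -8.00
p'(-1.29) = -8.94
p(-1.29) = 3.91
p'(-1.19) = -8.93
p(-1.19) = 3.02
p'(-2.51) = -9.92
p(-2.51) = 15.28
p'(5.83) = 1934.09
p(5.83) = 1256.38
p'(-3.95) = -12.17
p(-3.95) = 31.10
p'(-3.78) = -11.87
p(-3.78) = 29.05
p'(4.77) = 422.97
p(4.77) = 185.27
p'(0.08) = -10.17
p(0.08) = -8.81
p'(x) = 2*x*exp(x) + 2*x - 6*exp(x) - 4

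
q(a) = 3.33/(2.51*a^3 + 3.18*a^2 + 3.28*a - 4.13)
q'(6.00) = -0.00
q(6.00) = 0.00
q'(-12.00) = -0.00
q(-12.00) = -0.00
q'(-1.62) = -0.31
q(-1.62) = -0.28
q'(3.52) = -0.02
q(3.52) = 0.02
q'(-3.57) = -0.03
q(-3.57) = -0.04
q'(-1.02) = -0.33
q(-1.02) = -0.49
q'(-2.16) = -0.17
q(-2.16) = -0.15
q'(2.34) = -0.07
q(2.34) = 0.06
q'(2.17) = -0.09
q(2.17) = 0.08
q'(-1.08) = -0.34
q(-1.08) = -0.47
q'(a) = 3.33*(-7.53*a^2 - 6.36*a - 3.28)/(2.51*a^3 + 3.18*a^2 + 3.28*a - 4.13)^2 = (-25.0749*a^2 - 21.1788*a - 10.9224)/(2.51*a^3 + 3.18*a^2 + 3.28*a - 4.13)^2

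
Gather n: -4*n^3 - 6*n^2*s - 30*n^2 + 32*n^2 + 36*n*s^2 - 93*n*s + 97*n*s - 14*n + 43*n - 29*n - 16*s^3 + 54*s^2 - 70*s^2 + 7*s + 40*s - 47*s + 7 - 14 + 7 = -4*n^3 + n^2*(2 - 6*s) + n*(36*s^2 + 4*s) - 16*s^3 - 16*s^2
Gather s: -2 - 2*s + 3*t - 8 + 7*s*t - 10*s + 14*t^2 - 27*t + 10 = s*(7*t - 12) + 14*t^2 - 24*t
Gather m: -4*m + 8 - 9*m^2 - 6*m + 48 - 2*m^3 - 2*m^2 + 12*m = -2*m^3 - 11*m^2 + 2*m + 56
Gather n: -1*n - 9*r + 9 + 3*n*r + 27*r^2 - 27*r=n*(3*r - 1) + 27*r^2 - 36*r + 9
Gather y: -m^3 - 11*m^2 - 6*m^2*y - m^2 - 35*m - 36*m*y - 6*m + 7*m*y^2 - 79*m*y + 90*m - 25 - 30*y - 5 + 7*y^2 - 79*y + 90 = -m^3 - 12*m^2 + 49*m + y^2*(7*m + 7) + y*(-6*m^2 - 115*m - 109) + 60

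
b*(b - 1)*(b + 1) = b^3 - b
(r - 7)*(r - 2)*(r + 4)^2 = r^4 - r^3 - 42*r^2 - 32*r + 224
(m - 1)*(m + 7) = m^2 + 6*m - 7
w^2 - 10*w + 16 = (w - 8)*(w - 2)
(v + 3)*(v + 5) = v^2 + 8*v + 15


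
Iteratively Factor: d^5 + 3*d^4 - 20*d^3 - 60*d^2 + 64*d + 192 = (d + 2)*(d^4 + d^3 - 22*d^2 - 16*d + 96) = (d - 4)*(d + 2)*(d^3 + 5*d^2 - 2*d - 24) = (d - 4)*(d - 2)*(d + 2)*(d^2 + 7*d + 12) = (d - 4)*(d - 2)*(d + 2)*(d + 4)*(d + 3)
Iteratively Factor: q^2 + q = (q)*(q + 1)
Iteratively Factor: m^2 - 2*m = (m - 2)*(m)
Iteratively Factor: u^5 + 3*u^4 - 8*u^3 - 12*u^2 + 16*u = (u - 1)*(u^4 + 4*u^3 - 4*u^2 - 16*u) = (u - 1)*(u + 2)*(u^3 + 2*u^2 - 8*u) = (u - 2)*(u - 1)*(u + 2)*(u^2 + 4*u) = u*(u - 2)*(u - 1)*(u + 2)*(u + 4)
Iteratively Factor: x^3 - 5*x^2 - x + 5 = (x - 1)*(x^2 - 4*x - 5) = (x - 1)*(x + 1)*(x - 5)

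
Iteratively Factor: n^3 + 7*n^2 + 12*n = (n + 4)*(n^2 + 3*n) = (n + 3)*(n + 4)*(n)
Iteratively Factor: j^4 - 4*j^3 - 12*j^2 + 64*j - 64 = (j - 2)*(j^3 - 2*j^2 - 16*j + 32) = (j - 4)*(j - 2)*(j^2 + 2*j - 8) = (j - 4)*(j - 2)^2*(j + 4)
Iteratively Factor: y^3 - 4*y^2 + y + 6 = (y + 1)*(y^2 - 5*y + 6) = (y - 2)*(y + 1)*(y - 3)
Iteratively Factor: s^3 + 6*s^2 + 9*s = (s)*(s^2 + 6*s + 9) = s*(s + 3)*(s + 3)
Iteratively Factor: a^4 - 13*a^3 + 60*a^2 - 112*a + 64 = (a - 1)*(a^3 - 12*a^2 + 48*a - 64) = (a - 4)*(a - 1)*(a^2 - 8*a + 16) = (a - 4)^2*(a - 1)*(a - 4)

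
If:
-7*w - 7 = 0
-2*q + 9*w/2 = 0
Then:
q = -9/4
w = -1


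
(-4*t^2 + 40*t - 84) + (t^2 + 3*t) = -3*t^2 + 43*t - 84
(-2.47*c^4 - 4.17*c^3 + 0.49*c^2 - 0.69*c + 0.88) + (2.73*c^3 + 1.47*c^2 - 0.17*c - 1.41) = -2.47*c^4 - 1.44*c^3 + 1.96*c^2 - 0.86*c - 0.53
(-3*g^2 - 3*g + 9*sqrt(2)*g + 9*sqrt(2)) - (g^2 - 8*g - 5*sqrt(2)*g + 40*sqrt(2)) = -4*g^2 + 5*g + 14*sqrt(2)*g - 31*sqrt(2)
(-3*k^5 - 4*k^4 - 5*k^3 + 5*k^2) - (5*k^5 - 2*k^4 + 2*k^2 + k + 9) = -8*k^5 - 2*k^4 - 5*k^3 + 3*k^2 - k - 9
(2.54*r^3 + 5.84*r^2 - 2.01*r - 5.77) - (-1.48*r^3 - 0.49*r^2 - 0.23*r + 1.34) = 4.02*r^3 + 6.33*r^2 - 1.78*r - 7.11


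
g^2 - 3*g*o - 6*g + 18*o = (g - 6)*(g - 3*o)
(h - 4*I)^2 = h^2 - 8*I*h - 16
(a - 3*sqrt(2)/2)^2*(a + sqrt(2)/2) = a^3 - 5*sqrt(2)*a^2/2 + 3*a/2 + 9*sqrt(2)/4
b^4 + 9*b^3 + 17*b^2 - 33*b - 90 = (b - 2)*(b + 3)^2*(b + 5)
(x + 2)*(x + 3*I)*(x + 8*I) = x^3 + 2*x^2 + 11*I*x^2 - 24*x + 22*I*x - 48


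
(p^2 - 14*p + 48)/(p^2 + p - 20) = (p^2 - 14*p + 48)/(p^2 + p - 20)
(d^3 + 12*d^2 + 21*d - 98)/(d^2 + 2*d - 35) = (d^2 + 5*d - 14)/(d - 5)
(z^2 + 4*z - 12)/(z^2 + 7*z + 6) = (z - 2)/(z + 1)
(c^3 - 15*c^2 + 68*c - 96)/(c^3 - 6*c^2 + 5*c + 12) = (c - 8)/(c + 1)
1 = 1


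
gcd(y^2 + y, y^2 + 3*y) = y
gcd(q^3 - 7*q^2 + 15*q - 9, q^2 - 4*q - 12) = 1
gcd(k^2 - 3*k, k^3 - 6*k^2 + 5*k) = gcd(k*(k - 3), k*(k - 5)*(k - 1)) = k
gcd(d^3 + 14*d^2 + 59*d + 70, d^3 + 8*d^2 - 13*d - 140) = d^2 + 12*d + 35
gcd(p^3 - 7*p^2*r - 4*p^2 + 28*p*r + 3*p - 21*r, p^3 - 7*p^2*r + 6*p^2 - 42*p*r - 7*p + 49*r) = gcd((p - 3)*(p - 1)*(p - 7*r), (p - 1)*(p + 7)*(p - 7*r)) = p^2 - 7*p*r - p + 7*r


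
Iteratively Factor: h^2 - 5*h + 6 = (h - 2)*(h - 3)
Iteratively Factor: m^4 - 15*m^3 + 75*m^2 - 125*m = (m)*(m^3 - 15*m^2 + 75*m - 125) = m*(m - 5)*(m^2 - 10*m + 25) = m*(m - 5)^2*(m - 5)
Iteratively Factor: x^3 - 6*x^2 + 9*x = (x - 3)*(x^2 - 3*x) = (x - 3)^2*(x)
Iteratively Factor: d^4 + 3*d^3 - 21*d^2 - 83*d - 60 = (d + 3)*(d^3 - 21*d - 20) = (d - 5)*(d + 3)*(d^2 + 5*d + 4) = (d - 5)*(d + 1)*(d + 3)*(d + 4)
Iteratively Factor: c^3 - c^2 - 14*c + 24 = (c - 2)*(c^2 + c - 12) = (c - 3)*(c - 2)*(c + 4)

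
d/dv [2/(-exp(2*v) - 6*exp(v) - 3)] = 4*(exp(v) + 3)*exp(v)/(exp(2*v) + 6*exp(v) + 3)^2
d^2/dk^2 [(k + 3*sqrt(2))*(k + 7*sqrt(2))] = 2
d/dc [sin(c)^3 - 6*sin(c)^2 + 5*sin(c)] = (3*sin(c)^2 - 12*sin(c) + 5)*cos(c)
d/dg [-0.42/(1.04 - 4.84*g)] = -2.0328/(4.84*g - 1.04)^2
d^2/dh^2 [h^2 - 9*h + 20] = 2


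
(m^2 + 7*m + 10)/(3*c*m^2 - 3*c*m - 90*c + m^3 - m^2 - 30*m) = (m + 2)/(3*c*m - 18*c + m^2 - 6*m)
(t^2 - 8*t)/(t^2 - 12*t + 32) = t/(t - 4)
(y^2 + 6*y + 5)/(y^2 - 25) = (y + 1)/(y - 5)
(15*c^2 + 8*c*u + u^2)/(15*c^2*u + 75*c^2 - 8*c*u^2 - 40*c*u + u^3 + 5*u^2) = (15*c^2 + 8*c*u + u^2)/(15*c^2*u + 75*c^2 - 8*c*u^2 - 40*c*u + u^3 + 5*u^2)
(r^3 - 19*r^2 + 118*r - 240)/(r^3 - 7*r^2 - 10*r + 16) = (r^2 - 11*r + 30)/(r^2 + r - 2)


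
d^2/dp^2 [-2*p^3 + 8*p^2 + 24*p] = 16 - 12*p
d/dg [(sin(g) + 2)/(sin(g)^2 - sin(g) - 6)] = -cos(g)/(sin(g) - 3)^2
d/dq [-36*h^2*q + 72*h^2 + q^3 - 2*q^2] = -36*h^2 + 3*q^2 - 4*q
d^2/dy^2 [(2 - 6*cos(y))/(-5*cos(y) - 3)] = 28*(5*cos(y)^2 - 3*cos(y) - 10)/(5*cos(y) + 3)^3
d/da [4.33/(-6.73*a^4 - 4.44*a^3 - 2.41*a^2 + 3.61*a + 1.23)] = (116.5636*a^3 + 57.6756*a^2 + 20.8706*a - 15.6313)/(6.73*a^4 + 4.44*a^3 + 2.41*a^2 - 3.61*a - 1.23)^2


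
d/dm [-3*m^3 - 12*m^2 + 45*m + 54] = -9*m^2 - 24*m + 45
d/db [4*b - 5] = 4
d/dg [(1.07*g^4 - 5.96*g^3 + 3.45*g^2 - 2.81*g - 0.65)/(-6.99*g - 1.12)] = (-22.4379*g^4 + 78.5272*g^3 - 4.0899*g^2 - 7.728*g - 1.3963)/(48.8601*g^2 + 15.6576*g + 1.2544)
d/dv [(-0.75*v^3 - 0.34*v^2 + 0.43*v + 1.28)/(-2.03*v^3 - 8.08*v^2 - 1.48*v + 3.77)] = (5.3698*v^4 + 3.9658*v^3 + 3.2903*v^2 + 18.1212*v + 3.5155)/(4.1209*v^6 + 32.8048*v^5 + 71.2952*v^4 + 8.6106*v^3 - 58.7328*v^2 - 11.1592*v + 14.2129)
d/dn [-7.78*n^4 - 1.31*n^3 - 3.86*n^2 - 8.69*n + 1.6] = -31.12*n^3 - 3.93*n^2 - 7.72*n - 8.69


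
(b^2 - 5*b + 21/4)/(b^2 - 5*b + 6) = (b^2 - 5*b + 21/4)/(b^2 - 5*b + 6)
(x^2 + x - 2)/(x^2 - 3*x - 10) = (x - 1)/(x - 5)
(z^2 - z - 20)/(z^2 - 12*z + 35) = (z + 4)/(z - 7)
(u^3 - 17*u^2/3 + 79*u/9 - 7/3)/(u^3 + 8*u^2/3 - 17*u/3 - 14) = (u^2 - 10*u/3 + 1)/(u^2 + 5*u + 6)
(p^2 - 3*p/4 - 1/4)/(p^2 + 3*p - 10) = (4*p^2 - 3*p - 1)/(4*(p^2 + 3*p - 10))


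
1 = 1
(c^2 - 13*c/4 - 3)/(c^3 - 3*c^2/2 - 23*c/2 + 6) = (4*c + 3)/(2*(2*c^2 + 5*c - 3))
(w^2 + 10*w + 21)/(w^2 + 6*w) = (w^2 + 10*w + 21)/(w*(w + 6))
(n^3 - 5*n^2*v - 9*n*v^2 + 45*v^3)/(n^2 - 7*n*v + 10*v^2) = (-n^2 + 9*v^2)/(-n + 2*v)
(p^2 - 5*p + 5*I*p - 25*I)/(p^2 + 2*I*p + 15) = (p - 5)/(p - 3*I)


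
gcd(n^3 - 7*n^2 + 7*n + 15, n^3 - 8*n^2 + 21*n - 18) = n - 3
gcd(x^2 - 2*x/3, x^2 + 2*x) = x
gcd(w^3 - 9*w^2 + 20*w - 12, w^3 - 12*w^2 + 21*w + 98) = 1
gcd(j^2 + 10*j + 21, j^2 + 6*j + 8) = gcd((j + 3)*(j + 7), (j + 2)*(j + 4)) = 1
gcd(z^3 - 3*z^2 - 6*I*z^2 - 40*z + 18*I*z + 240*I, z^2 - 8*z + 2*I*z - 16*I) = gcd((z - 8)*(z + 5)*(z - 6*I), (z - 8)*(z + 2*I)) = z - 8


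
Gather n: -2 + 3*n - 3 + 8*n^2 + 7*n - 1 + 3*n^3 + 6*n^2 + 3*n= 3*n^3 + 14*n^2 + 13*n - 6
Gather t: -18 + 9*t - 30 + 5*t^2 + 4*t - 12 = 5*t^2 + 13*t - 60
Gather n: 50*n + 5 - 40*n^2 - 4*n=-40*n^2 + 46*n + 5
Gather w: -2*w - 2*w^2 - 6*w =-2*w^2 - 8*w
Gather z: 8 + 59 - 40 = 27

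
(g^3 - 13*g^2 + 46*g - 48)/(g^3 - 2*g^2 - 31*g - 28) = (-g^3 + 13*g^2 - 46*g + 48)/(-g^3 + 2*g^2 + 31*g + 28)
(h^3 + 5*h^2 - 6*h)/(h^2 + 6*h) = h - 1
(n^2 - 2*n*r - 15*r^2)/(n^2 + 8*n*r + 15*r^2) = (n - 5*r)/(n + 5*r)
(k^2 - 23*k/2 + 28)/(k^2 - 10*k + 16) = (k - 7/2)/(k - 2)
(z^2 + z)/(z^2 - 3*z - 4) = z/(z - 4)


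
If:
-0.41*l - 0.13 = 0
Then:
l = -0.32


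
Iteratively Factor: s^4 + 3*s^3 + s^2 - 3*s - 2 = (s - 1)*(s^3 + 4*s^2 + 5*s + 2) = (s - 1)*(s + 1)*(s^2 + 3*s + 2) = (s - 1)*(s + 1)*(s + 2)*(s + 1)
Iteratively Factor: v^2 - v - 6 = (v - 3)*(v + 2)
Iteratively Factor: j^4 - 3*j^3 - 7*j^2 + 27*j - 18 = (j - 3)*(j^3 - 7*j + 6) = (j - 3)*(j + 3)*(j^2 - 3*j + 2) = (j - 3)*(j - 2)*(j + 3)*(j - 1)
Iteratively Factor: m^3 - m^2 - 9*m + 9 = (m + 3)*(m^2 - 4*m + 3) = (m - 3)*(m + 3)*(m - 1)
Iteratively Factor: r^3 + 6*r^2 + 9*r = (r)*(r^2 + 6*r + 9) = r*(r + 3)*(r + 3)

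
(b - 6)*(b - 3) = b^2 - 9*b + 18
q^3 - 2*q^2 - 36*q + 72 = (q - 6)*(q - 2)*(q + 6)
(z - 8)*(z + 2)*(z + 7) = z^3 + z^2 - 58*z - 112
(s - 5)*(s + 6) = s^2 + s - 30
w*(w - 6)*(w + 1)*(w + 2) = w^4 - 3*w^3 - 16*w^2 - 12*w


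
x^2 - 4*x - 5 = (x - 5)*(x + 1)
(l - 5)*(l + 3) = l^2 - 2*l - 15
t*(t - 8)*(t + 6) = t^3 - 2*t^2 - 48*t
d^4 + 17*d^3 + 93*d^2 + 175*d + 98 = (d + 1)*(d + 2)*(d + 7)^2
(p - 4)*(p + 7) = p^2 + 3*p - 28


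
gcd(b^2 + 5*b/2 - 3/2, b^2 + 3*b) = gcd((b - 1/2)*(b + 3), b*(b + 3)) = b + 3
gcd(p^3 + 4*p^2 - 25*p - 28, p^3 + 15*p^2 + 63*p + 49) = p^2 + 8*p + 7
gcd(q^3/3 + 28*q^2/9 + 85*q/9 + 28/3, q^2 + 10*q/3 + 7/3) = q + 7/3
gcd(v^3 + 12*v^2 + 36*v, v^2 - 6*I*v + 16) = 1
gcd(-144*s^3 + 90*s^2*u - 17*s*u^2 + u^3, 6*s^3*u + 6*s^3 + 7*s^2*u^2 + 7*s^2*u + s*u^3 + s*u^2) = 1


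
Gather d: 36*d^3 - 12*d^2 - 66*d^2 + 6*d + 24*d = 36*d^3 - 78*d^2 + 30*d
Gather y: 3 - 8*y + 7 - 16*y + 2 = 12 - 24*y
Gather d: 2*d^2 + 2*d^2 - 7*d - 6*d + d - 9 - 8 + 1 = 4*d^2 - 12*d - 16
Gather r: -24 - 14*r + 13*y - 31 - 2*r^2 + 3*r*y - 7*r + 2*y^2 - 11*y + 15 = -2*r^2 + r*(3*y - 21) + 2*y^2 + 2*y - 40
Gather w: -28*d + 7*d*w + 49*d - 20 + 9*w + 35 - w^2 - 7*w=21*d - w^2 + w*(7*d + 2) + 15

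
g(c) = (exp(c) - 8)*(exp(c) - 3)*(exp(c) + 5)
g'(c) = (exp(c) - 8)*(exp(c) - 3)*exp(c) + (exp(c) - 8)*(exp(c) + 5)*exp(c) + (exp(c) - 3)*(exp(c) + 5)*exp(c)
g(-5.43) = 119.86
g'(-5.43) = -0.14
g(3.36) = 18115.62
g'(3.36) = 60744.68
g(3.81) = 78530.94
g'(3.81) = 250263.52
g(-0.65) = 102.32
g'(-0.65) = -19.03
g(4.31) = 377067.54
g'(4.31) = 1168706.25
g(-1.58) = 113.37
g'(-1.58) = -6.87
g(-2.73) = 117.95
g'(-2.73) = -2.07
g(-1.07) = 108.70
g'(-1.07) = -11.92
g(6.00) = 64671054.10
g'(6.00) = 195014343.62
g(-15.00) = 120.00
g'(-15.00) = 0.00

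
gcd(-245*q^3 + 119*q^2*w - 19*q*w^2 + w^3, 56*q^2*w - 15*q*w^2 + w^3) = 7*q - w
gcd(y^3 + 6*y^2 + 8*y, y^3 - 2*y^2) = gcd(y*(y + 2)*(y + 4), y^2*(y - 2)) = y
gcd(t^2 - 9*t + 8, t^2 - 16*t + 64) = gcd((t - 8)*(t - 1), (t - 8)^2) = t - 8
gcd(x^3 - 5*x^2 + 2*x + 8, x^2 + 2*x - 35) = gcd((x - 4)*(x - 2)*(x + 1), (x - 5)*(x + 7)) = 1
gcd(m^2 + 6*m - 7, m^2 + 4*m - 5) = m - 1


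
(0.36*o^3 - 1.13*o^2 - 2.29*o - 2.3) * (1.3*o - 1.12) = 0.468*o^4 - 1.8722*o^3 - 1.7114*o^2 - 0.425199999999999*o + 2.576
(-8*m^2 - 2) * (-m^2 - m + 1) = 8*m^4 + 8*m^3 - 6*m^2 + 2*m - 2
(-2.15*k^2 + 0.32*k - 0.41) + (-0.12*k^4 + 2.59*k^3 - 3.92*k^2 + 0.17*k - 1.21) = -0.12*k^4 + 2.59*k^3 - 6.07*k^2 + 0.49*k - 1.62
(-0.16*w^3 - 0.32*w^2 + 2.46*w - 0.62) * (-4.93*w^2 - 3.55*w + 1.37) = 0.7888*w^5 + 2.1456*w^4 - 11.211*w^3 - 6.1148*w^2 + 5.5712*w - 0.8494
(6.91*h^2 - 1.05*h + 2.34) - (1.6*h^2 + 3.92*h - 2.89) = 5.31*h^2 - 4.97*h + 5.23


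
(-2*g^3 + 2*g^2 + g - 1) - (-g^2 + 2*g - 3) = -2*g^3 + 3*g^2 - g + 2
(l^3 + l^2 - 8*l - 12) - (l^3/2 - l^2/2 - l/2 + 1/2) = l^3/2 + 3*l^2/2 - 15*l/2 - 25/2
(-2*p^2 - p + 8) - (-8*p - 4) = -2*p^2 + 7*p + 12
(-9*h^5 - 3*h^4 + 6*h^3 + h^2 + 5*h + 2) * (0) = 0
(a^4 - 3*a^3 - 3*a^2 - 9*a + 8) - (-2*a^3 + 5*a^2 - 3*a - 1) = a^4 - a^3 - 8*a^2 - 6*a + 9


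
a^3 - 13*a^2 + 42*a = a*(a - 7)*(a - 6)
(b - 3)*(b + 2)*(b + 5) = b^3 + 4*b^2 - 11*b - 30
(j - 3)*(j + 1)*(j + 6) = j^3 + 4*j^2 - 15*j - 18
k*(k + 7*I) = k^2 + 7*I*k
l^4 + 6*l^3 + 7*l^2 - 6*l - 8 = (l - 1)*(l + 1)*(l + 2)*(l + 4)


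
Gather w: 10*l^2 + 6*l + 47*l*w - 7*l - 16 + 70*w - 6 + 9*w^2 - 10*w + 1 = 10*l^2 - l + 9*w^2 + w*(47*l + 60) - 21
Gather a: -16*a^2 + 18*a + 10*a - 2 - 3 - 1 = -16*a^2 + 28*a - 6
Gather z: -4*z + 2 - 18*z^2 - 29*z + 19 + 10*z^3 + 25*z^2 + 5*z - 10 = 10*z^3 + 7*z^2 - 28*z + 11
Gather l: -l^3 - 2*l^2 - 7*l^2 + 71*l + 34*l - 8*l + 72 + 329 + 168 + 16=-l^3 - 9*l^2 + 97*l + 585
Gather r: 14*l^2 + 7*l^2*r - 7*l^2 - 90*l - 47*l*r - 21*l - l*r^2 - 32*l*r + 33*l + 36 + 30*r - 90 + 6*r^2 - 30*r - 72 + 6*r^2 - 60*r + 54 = 7*l^2 - 78*l + r^2*(12 - l) + r*(7*l^2 - 79*l - 60) - 72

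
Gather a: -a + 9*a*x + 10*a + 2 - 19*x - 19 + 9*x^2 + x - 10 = a*(9*x + 9) + 9*x^2 - 18*x - 27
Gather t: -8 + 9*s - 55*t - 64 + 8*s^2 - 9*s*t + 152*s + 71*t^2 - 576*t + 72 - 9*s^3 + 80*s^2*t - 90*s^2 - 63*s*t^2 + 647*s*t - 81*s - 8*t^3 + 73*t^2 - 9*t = -9*s^3 - 82*s^2 + 80*s - 8*t^3 + t^2*(144 - 63*s) + t*(80*s^2 + 638*s - 640)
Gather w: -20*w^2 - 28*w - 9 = -20*w^2 - 28*w - 9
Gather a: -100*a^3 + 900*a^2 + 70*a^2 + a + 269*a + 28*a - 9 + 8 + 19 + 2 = -100*a^3 + 970*a^2 + 298*a + 20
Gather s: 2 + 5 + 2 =9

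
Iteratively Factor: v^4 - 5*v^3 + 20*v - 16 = (v + 2)*(v^3 - 7*v^2 + 14*v - 8) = (v - 1)*(v + 2)*(v^2 - 6*v + 8) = (v - 2)*(v - 1)*(v + 2)*(v - 4)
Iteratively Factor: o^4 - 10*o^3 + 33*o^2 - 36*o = (o - 3)*(o^3 - 7*o^2 + 12*o) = (o - 3)^2*(o^2 - 4*o) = (o - 4)*(o - 3)^2*(o)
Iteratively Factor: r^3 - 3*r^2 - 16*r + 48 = (r + 4)*(r^2 - 7*r + 12) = (r - 3)*(r + 4)*(r - 4)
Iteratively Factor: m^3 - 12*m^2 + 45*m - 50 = (m - 5)*(m^2 - 7*m + 10) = (m - 5)^2*(m - 2)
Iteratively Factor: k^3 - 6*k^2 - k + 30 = (k - 3)*(k^2 - 3*k - 10) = (k - 5)*(k - 3)*(k + 2)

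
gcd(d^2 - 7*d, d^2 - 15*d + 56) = d - 7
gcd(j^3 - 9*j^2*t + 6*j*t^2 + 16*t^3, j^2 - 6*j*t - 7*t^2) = j + t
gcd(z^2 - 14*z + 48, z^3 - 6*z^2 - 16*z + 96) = z - 6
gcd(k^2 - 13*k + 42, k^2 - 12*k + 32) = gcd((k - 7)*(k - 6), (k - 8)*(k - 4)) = 1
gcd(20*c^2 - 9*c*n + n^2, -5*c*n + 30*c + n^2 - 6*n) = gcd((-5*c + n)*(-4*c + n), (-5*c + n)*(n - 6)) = 5*c - n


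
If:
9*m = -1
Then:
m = -1/9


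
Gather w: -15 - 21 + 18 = -18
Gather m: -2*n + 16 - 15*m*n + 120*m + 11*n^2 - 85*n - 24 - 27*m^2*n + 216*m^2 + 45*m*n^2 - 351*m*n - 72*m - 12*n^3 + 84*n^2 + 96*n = m^2*(216 - 27*n) + m*(45*n^2 - 366*n + 48) - 12*n^3 + 95*n^2 + 9*n - 8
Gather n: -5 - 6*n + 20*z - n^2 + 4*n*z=-n^2 + n*(4*z - 6) + 20*z - 5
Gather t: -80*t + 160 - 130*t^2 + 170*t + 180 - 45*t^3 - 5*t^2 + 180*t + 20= -45*t^3 - 135*t^2 + 270*t + 360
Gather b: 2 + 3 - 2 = 3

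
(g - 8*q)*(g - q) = g^2 - 9*g*q + 8*q^2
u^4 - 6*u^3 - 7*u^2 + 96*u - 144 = (u - 4)*(u - 3)^2*(u + 4)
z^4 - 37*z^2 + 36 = (z - 6)*(z - 1)*(z + 1)*(z + 6)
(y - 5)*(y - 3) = y^2 - 8*y + 15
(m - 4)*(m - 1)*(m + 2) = m^3 - 3*m^2 - 6*m + 8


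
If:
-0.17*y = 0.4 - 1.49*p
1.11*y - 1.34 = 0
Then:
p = 0.41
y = 1.21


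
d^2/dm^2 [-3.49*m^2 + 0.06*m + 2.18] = -6.98000000000000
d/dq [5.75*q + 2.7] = 5.75000000000000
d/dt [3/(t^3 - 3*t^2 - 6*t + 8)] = 9*(-t^2 + 2*t + 2)/(t^3 - 3*t^2 - 6*t + 8)^2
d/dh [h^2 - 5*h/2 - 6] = 2*h - 5/2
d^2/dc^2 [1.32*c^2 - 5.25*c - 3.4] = 2.64000000000000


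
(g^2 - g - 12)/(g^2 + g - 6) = (g - 4)/(g - 2)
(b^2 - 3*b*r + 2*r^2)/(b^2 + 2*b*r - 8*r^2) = (b - r)/(b + 4*r)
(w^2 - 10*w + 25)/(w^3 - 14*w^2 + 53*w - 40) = (w - 5)/(w^2 - 9*w + 8)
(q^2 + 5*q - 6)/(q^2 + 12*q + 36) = (q - 1)/(q + 6)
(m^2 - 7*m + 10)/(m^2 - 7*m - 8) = (-m^2 + 7*m - 10)/(-m^2 + 7*m + 8)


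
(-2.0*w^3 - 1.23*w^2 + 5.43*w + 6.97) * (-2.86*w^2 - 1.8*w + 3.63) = 5.72*w^5 + 7.1178*w^4 - 20.5758*w^3 - 34.1731*w^2 + 7.1649*w + 25.3011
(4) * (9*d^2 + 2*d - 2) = 36*d^2 + 8*d - 8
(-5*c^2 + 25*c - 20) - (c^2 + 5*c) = -6*c^2 + 20*c - 20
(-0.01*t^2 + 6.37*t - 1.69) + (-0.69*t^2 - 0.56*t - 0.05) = -0.7*t^2 + 5.81*t - 1.74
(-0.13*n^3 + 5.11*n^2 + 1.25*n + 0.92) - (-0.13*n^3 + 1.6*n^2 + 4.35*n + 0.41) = 3.51*n^2 - 3.1*n + 0.51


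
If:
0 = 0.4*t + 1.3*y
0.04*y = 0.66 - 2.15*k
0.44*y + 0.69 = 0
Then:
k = 0.34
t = 5.10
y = -1.57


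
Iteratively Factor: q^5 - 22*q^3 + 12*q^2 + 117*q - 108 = (q + 3)*(q^4 - 3*q^3 - 13*q^2 + 51*q - 36) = (q + 3)*(q + 4)*(q^3 - 7*q^2 + 15*q - 9) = (q - 1)*(q + 3)*(q + 4)*(q^2 - 6*q + 9) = (q - 3)*(q - 1)*(q + 3)*(q + 4)*(q - 3)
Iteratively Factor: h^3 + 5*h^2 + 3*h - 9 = (h + 3)*(h^2 + 2*h - 3) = (h + 3)^2*(h - 1)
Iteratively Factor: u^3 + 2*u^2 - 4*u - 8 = (u + 2)*(u^2 - 4) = (u - 2)*(u + 2)*(u + 2)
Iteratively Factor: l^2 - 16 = (l + 4)*(l - 4)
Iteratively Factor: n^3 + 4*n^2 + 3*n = (n + 3)*(n^2 + n) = n*(n + 3)*(n + 1)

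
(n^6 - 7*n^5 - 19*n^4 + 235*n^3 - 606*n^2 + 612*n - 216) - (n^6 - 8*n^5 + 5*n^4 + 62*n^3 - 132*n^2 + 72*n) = n^5 - 24*n^4 + 173*n^3 - 474*n^2 + 540*n - 216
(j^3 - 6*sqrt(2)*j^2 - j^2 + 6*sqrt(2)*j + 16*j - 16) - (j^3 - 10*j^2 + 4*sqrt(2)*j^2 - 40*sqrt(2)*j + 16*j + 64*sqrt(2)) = -10*sqrt(2)*j^2 + 9*j^2 + 46*sqrt(2)*j - 64*sqrt(2) - 16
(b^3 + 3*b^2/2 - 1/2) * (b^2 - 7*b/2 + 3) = b^5 - 2*b^4 - 9*b^3/4 + 4*b^2 + 7*b/4 - 3/2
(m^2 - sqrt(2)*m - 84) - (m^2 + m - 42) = -sqrt(2)*m - m - 42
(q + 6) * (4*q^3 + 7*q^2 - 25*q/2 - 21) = 4*q^4 + 31*q^3 + 59*q^2/2 - 96*q - 126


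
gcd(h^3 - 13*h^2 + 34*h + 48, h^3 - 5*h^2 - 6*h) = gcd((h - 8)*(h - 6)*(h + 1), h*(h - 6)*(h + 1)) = h^2 - 5*h - 6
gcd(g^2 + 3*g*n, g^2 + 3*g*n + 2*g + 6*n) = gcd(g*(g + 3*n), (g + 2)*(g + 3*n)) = g + 3*n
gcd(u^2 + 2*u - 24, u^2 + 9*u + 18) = u + 6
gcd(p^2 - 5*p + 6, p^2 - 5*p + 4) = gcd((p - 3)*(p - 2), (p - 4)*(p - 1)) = 1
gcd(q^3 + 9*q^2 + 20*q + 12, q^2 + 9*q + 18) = q + 6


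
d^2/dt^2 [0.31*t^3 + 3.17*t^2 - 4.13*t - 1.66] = 1.86*t + 6.34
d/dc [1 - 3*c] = -3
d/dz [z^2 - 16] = 2*z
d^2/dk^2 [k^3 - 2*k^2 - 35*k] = 6*k - 4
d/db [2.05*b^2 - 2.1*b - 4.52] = 4.1*b - 2.1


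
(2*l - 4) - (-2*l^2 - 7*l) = 2*l^2 + 9*l - 4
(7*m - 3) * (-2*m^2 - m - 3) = -14*m^3 - m^2 - 18*m + 9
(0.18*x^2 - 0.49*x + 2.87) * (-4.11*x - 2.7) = -0.7398*x^3 + 1.5279*x^2 - 10.4727*x - 7.749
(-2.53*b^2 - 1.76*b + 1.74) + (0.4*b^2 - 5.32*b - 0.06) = -2.13*b^2 - 7.08*b + 1.68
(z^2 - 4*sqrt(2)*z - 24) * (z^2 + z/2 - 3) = z^4 - 4*sqrt(2)*z^3 + z^3/2 - 27*z^2 - 2*sqrt(2)*z^2 - 12*z + 12*sqrt(2)*z + 72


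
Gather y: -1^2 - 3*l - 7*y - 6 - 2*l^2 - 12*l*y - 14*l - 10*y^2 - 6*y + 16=-2*l^2 - 17*l - 10*y^2 + y*(-12*l - 13) + 9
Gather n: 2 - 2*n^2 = 2 - 2*n^2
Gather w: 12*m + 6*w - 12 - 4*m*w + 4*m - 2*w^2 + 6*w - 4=16*m - 2*w^2 + w*(12 - 4*m) - 16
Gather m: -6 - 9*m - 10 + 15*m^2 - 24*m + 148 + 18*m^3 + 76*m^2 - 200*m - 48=18*m^3 + 91*m^2 - 233*m + 84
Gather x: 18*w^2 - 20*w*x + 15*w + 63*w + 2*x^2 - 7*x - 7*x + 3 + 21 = 18*w^2 + 78*w + 2*x^2 + x*(-20*w - 14) + 24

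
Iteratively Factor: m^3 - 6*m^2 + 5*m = (m)*(m^2 - 6*m + 5) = m*(m - 1)*(m - 5)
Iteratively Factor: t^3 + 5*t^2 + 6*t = (t + 3)*(t^2 + 2*t) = (t + 2)*(t + 3)*(t)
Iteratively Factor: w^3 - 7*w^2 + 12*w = (w - 3)*(w^2 - 4*w) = (w - 4)*(w - 3)*(w)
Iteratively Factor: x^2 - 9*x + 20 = (x - 5)*(x - 4)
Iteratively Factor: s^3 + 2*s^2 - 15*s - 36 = (s + 3)*(s^2 - s - 12) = (s + 3)^2*(s - 4)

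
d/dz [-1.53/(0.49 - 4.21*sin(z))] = -6.4413*cos(z)/(4.21*sin(z) - 0.49)^2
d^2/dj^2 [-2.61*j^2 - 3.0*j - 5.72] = -5.22000000000000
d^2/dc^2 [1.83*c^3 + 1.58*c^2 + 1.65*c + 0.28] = 10.98*c + 3.16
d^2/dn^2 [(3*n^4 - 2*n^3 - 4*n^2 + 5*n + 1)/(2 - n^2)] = 2*(-3*n^6 + 18*n^4 - n^3 - 51*n^2 - 6*n + 14)/(n^6 - 6*n^4 + 12*n^2 - 8)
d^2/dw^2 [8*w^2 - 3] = 16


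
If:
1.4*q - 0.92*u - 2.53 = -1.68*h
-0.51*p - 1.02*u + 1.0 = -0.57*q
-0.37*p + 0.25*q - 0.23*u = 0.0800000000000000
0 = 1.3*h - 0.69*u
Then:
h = 1.15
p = -0.32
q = 1.85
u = 2.17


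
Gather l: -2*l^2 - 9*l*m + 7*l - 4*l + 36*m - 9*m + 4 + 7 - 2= -2*l^2 + l*(3 - 9*m) + 27*m + 9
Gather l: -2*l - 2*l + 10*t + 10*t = -4*l + 20*t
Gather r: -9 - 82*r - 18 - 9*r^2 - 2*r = -9*r^2 - 84*r - 27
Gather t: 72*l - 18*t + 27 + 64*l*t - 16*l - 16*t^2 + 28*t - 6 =56*l - 16*t^2 + t*(64*l + 10) + 21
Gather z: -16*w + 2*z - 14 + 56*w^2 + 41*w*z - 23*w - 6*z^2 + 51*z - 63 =56*w^2 - 39*w - 6*z^2 + z*(41*w + 53) - 77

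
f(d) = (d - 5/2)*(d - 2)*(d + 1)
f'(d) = (d - 5/2)*(d - 2) + (d - 5/2)*(d + 1) + (d - 2)*(d + 1)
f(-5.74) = -302.31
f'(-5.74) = 139.52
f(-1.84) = -14.00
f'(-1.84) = 23.54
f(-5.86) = -319.35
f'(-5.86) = 144.54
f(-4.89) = -198.07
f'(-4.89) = 106.47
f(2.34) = -0.18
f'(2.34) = 0.55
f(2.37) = -0.16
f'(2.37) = 0.76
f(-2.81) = -46.23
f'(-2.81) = 43.86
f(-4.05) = -120.86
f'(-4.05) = 78.06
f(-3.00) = -55.00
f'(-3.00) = 48.50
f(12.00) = 1235.00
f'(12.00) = 348.50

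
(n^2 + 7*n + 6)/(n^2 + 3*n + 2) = (n + 6)/(n + 2)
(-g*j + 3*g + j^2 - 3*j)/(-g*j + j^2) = (j - 3)/j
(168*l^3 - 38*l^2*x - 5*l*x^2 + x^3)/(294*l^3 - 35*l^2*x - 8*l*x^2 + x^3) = (-4*l + x)/(-7*l + x)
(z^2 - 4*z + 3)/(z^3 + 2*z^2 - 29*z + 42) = (z - 1)/(z^2 + 5*z - 14)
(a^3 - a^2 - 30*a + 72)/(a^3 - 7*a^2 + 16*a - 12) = (a^2 + 2*a - 24)/(a^2 - 4*a + 4)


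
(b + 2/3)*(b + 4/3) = b^2 + 2*b + 8/9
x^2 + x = x*(x + 1)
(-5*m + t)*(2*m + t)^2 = -20*m^3 - 16*m^2*t - m*t^2 + t^3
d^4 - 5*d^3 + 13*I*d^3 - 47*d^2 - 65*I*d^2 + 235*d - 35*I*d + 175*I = (d - 5)*(d + I)*(d + 5*I)*(d + 7*I)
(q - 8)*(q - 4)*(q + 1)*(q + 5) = q^4 - 6*q^3 - 35*q^2 + 132*q + 160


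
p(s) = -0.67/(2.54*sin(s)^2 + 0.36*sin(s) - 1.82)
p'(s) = -0.67*(-5.08*sin(s)*cos(s) - 0.36*cos(s))/(2.54*sin(s)^2 + 0.36*sin(s) - 1.82)^2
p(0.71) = 1.32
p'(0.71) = 7.28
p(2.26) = 22.84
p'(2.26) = -2118.69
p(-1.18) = -36.06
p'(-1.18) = -3206.92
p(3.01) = 0.39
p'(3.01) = -0.23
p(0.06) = 0.37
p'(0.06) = 0.14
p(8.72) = 1.29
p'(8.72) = -6.87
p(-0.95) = 1.55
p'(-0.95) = -7.87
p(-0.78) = 0.82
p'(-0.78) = -2.29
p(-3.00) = 0.37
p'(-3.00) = 0.07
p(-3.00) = 0.37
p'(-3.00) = 0.07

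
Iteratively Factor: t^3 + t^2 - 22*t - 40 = (t - 5)*(t^2 + 6*t + 8) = (t - 5)*(t + 4)*(t + 2)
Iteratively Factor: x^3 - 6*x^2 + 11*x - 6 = (x - 2)*(x^2 - 4*x + 3) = (x - 3)*(x - 2)*(x - 1)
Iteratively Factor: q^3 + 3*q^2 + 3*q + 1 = (q + 1)*(q^2 + 2*q + 1) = (q + 1)^2*(q + 1)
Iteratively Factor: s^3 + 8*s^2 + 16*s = (s)*(s^2 + 8*s + 16) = s*(s + 4)*(s + 4)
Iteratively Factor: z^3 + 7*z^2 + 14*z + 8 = (z + 2)*(z^2 + 5*z + 4) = (z + 2)*(z + 4)*(z + 1)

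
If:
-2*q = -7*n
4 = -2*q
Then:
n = -4/7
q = -2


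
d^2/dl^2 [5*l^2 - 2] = 10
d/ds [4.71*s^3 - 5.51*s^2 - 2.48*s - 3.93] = 14.13*s^2 - 11.02*s - 2.48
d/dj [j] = 1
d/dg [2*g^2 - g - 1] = 4*g - 1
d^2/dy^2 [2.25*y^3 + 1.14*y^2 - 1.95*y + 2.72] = 13.5*y + 2.28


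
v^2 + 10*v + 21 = (v + 3)*(v + 7)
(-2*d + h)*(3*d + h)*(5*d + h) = -30*d^3 - d^2*h + 6*d*h^2 + h^3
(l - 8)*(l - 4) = l^2 - 12*l + 32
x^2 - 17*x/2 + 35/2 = (x - 5)*(x - 7/2)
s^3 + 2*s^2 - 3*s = s*(s - 1)*(s + 3)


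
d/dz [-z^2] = -2*z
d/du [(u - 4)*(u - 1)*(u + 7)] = 3*u^2 + 4*u - 31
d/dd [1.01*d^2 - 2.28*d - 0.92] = 2.02*d - 2.28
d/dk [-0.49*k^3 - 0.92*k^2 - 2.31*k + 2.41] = -1.47*k^2 - 1.84*k - 2.31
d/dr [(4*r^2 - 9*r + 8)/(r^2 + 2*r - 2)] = (17*r^2 - 32*r + 2)/(r^4 + 4*r^3 - 8*r + 4)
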